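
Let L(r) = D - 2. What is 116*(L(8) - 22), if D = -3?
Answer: -3132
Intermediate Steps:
L(r) = -5 (L(r) = -3 - 2 = -5)
116*(L(8) - 22) = 116*(-5 - 22) = 116*(-27) = -3132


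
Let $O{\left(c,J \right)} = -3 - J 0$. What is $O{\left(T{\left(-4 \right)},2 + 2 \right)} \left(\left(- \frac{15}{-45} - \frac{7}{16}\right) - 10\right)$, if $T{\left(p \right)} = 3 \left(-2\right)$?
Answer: $\frac{485}{16} \approx 30.313$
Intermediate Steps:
$T{\left(p \right)} = -6$
$O{\left(c,J \right)} = -3$ ($O{\left(c,J \right)} = -3 - 0 = -3 + 0 = -3$)
$O{\left(T{\left(-4 \right)},2 + 2 \right)} \left(\left(- \frac{15}{-45} - \frac{7}{16}\right) - 10\right) = - 3 \left(\left(- \frac{15}{-45} - \frac{7}{16}\right) - 10\right) = - 3 \left(\left(\left(-15\right) \left(- \frac{1}{45}\right) - \frac{7}{16}\right) - 10\right) = - 3 \left(\left(\frac{1}{3} - \frac{7}{16}\right) - 10\right) = - 3 \left(- \frac{5}{48} - 10\right) = \left(-3\right) \left(- \frac{485}{48}\right) = \frac{485}{16}$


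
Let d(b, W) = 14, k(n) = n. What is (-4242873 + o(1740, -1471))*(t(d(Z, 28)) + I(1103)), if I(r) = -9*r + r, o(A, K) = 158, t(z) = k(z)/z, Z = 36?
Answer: 37433474445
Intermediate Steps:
t(z) = 1 (t(z) = z/z = 1)
I(r) = -8*r
(-4242873 + o(1740, -1471))*(t(d(Z, 28)) + I(1103)) = (-4242873 + 158)*(1 - 8*1103) = -4242715*(1 - 8824) = -4242715*(-8823) = 37433474445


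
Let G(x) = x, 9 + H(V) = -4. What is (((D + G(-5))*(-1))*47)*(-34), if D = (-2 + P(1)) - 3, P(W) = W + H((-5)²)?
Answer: -35156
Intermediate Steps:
H(V) = -13 (H(V) = -9 - 4 = -13)
P(W) = -13 + W (P(W) = W - 13 = -13 + W)
D = -17 (D = (-2 + (-13 + 1)) - 3 = (-2 - 12) - 3 = -14 - 3 = -17)
(((D + G(-5))*(-1))*47)*(-34) = (((-17 - 5)*(-1))*47)*(-34) = (-22*(-1)*47)*(-34) = (22*47)*(-34) = 1034*(-34) = -35156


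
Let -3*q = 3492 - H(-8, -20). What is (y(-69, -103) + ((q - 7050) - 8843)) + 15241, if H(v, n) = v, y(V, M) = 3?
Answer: -5447/3 ≈ -1815.7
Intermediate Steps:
q = -3500/3 (q = -(3492 - 1*(-8))/3 = -(3492 + 8)/3 = -⅓*3500 = -3500/3 ≈ -1166.7)
(y(-69, -103) + ((q - 7050) - 8843)) + 15241 = (3 + ((-3500/3 - 7050) - 8843)) + 15241 = (3 + (-24650/3 - 8843)) + 15241 = (3 - 51179/3) + 15241 = -51170/3 + 15241 = -5447/3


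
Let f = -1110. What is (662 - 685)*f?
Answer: 25530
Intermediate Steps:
(662 - 685)*f = (662 - 685)*(-1110) = -23*(-1110) = 25530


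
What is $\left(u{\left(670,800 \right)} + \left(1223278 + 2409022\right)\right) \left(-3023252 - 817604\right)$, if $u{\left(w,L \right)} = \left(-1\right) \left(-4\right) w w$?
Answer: $-20847782282400$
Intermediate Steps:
$u{\left(w,L \right)} = 4 w^{2}$ ($u{\left(w,L \right)} = 4 w w = 4 w^{2}$)
$\left(u{\left(670,800 \right)} + \left(1223278 + 2409022\right)\right) \left(-3023252 - 817604\right) = \left(4 \cdot 670^{2} + \left(1223278 + 2409022\right)\right) \left(-3023252 - 817604\right) = \left(4 \cdot 448900 + 3632300\right) \left(-3840856\right) = \left(1795600 + 3632300\right) \left(-3840856\right) = 5427900 \left(-3840856\right) = -20847782282400$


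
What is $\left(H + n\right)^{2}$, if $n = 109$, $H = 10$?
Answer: $14161$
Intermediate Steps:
$\left(H + n\right)^{2} = \left(10 + 109\right)^{2} = 119^{2} = 14161$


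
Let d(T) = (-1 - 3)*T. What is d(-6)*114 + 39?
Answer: 2775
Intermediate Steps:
d(T) = -4*T
d(-6)*114 + 39 = -4*(-6)*114 + 39 = 24*114 + 39 = 2736 + 39 = 2775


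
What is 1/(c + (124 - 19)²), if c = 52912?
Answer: 1/63937 ≈ 1.5640e-5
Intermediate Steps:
1/(c + (124 - 19)²) = 1/(52912 + (124 - 19)²) = 1/(52912 + 105²) = 1/(52912 + 11025) = 1/63937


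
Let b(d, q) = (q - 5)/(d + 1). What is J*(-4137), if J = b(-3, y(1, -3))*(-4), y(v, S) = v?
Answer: 33096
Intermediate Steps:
b(d, q) = (-5 + q)/(1 + d)
J = -8 (J = ((-5 + 1)/(1 - 3))*(-4) = (-4/(-2))*(-4) = -½*(-4)*(-4) = 2*(-4) = -8)
J*(-4137) = -8*(-4137) = 33096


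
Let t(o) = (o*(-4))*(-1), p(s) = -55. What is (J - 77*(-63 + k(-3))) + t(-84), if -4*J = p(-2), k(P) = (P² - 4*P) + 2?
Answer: 11031/4 ≈ 2757.8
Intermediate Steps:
k(P) = 2 + P² - 4*P
t(o) = 4*o (t(o) = -4*o*(-1) = 4*o)
J = 55/4 (J = -¼*(-55) = 55/4 ≈ 13.750)
(J - 77*(-63 + k(-3))) + t(-84) = (55/4 - 77*(-63 + (2 + (-3)² - 4*(-3)))) + 4*(-84) = (55/4 - 77*(-63 + (2 + 9 + 12))) - 336 = (55/4 - 77*(-63 + 23)) - 336 = (55/4 - 77*(-40)) - 336 = (55/4 + 3080) - 336 = 12375/4 - 336 = 11031/4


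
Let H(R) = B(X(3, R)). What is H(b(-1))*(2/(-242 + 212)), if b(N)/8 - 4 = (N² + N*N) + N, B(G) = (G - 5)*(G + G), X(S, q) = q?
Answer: -560/3 ≈ -186.67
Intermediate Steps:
B(G) = 2*G*(-5 + G) (B(G) = (-5 + G)*(2*G) = 2*G*(-5 + G))
b(N) = 32 + 8*N + 16*N² (b(N) = 32 + 8*((N² + N*N) + N) = 32 + 8*((N² + N²) + N) = 32 + 8*(2*N² + N) = 32 + 8*(N + 2*N²) = 32 + (8*N + 16*N²) = 32 + 8*N + 16*N²)
H(R) = 2*R*(-5 + R)
H(b(-1))*(2/(-242 + 212)) = (2*(32 + 8*(-1) + 16*(-1)²)*(-5 + (32 + 8*(-1) + 16*(-1)²)))*(2/(-242 + 212)) = (2*(32 - 8 + 16*1)*(-5 + (32 - 8 + 16*1)))*(2/(-30)) = (2*(32 - 8 + 16)*(-5 + (32 - 8 + 16)))*(-1/30*2) = (2*40*(-5 + 40))*(-1/15) = (2*40*35)*(-1/15) = 2800*(-1/15) = -560/3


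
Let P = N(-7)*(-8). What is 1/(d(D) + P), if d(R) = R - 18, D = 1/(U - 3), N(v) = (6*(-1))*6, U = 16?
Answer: 13/3511 ≈ 0.0037026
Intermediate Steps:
N(v) = -36 (N(v) = -6*6 = -36)
D = 1/13 (D = 1/(16 - 3) = 1/13 ≈ 0.076923)
d(R) = -18 + R
P = 288 (P = -36*(-8) = 288)
1/(d(D) + P) = 1/((-18 + 1/13) + 288) = 1/(-233/13 + 288) = 1/(3511/13) = 13/3511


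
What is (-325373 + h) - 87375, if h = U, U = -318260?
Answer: -731008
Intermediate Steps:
h = -318260
(-325373 + h) - 87375 = (-325373 - 318260) - 87375 = -643633 - 87375 = -731008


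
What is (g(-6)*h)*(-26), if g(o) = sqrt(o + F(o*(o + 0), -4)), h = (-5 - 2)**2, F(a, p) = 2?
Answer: -2548*I ≈ -2548.0*I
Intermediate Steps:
h = 49 (h = (-7)**2 = 49)
g(o) = sqrt(2 + o) (g(o) = sqrt(o + 2) = sqrt(2 + o))
(g(-6)*h)*(-26) = (sqrt(2 - 6)*49)*(-26) = (sqrt(-4)*49)*(-26) = ((2*I)*49)*(-26) = (98*I)*(-26) = -2548*I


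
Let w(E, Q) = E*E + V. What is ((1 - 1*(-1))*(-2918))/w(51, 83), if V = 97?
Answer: -2918/1349 ≈ -2.1631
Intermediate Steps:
w(E, Q) = 97 + E² (w(E, Q) = E*E + 97 = E² + 97 = 97 + E²)
((1 - 1*(-1))*(-2918))/w(51, 83) = ((1 - 1*(-1))*(-2918))/(97 + 51²) = ((1 + 1)*(-2918))/(97 + 2601) = (2*(-2918))/2698 = -5836*1/2698 = -2918/1349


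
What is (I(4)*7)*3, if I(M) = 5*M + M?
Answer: 504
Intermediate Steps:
I(M) = 6*M
(I(4)*7)*3 = ((6*4)*7)*3 = (24*7)*3 = 168*3 = 504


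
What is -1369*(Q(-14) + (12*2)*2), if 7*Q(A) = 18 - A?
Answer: -503792/7 ≈ -71970.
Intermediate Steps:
Q(A) = 18/7 - A/7 (Q(A) = (18 - A)/7 = 18/7 - A/7)
-1369*(Q(-14) + (12*2)*2) = -1369*((18/7 - ⅐*(-14)) + (12*2)*2) = -1369*((18/7 + 2) + 24*2) = -1369*(32/7 + 48) = -1369*368/7 = -503792/7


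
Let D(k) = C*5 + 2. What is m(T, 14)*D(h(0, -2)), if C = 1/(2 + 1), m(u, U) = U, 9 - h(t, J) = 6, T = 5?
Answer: 154/3 ≈ 51.333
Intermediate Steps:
h(t, J) = 3 (h(t, J) = 9 - 1*6 = 9 - 6 = 3)
C = 1/3 ≈ 0.33333
D(k) = 11/3 (D(k) = (1/3)*5 + 2 = 5/3 + 2 = 11/3)
m(T, 14)*D(h(0, -2)) = 14*(11/3) = 154/3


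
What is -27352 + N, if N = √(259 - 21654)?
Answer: -27352 + I*√21395 ≈ -27352.0 + 146.27*I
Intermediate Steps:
N = I*√21395 (N = √(-21395) = I*√21395 ≈ 146.27*I)
-27352 + N = -27352 + I*√21395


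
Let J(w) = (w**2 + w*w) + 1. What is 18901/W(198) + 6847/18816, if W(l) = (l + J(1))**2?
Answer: 210755621/253395072 ≈ 0.83173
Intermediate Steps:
J(w) = 1 + 2*w**2 (J(w) = (w**2 + w**2) + 1 = 2*w**2 + 1 = 1 + 2*w**2)
W(l) = (3 + l)**2 (W(l) = (l + (1 + 2*1**2))**2 = (l + (1 + 2*1))**2 = (l + (1 + 2))**2 = (l + 3)**2 = (3 + l)**2)
18901/W(198) + 6847/18816 = 18901/((3 + 198)**2) + 6847/18816 = 18901/(201**2) + 6847*(1/18816) = 18901/40401 + 6847/18816 = 210755621/253395072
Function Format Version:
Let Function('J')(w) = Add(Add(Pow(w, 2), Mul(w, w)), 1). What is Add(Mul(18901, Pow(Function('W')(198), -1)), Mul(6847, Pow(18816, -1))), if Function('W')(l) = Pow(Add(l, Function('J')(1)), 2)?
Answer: Rational(210755621, 253395072) ≈ 0.83173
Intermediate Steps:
Function('J')(w) = Add(1, Mul(2, Pow(w, 2))) (Function('J')(w) = Add(Add(Pow(w, 2), Pow(w, 2)), 1) = Add(Mul(2, Pow(w, 2)), 1) = Add(1, Mul(2, Pow(w, 2))))
Function('W')(l) = Pow(Add(3, l), 2) (Function('W')(l) = Pow(Add(l, Add(1, Mul(2, Pow(1, 2)))), 2) = Pow(Add(l, Add(1, Mul(2, 1))), 2) = Pow(Add(l, Add(1, 2)), 2) = Pow(Add(l, 3), 2) = Pow(Add(3, l), 2))
Add(Mul(18901, Pow(Function('W')(198), -1)), Mul(6847, Pow(18816, -1))) = Add(Mul(18901, Pow(Pow(Add(3, 198), 2), -1)), Mul(6847, Pow(18816, -1))) = Add(Mul(18901, Pow(Pow(201, 2), -1)), Mul(6847, Rational(1, 18816))) = Add(Mul(18901, Pow(40401, -1)), Rational(6847, 18816)) = Add(Mul(18901, Rational(1, 40401)), Rational(6847, 18816)) = Add(Rational(18901, 40401), Rational(6847, 18816)) = Rational(210755621, 253395072)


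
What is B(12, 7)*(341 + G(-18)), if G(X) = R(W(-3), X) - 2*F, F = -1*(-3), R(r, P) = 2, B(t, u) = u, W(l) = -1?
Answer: 2359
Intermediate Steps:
F = 3
G(X) = -4 (G(X) = 2 - 2*3 = 2 - 6 = -4)
B(12, 7)*(341 + G(-18)) = 7*(341 - 4) = 7*337 = 2359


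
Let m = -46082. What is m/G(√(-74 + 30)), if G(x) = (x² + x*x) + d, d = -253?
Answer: 46082/341 ≈ 135.14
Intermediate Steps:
G(x) = -253 + 2*x² (G(x) = (x² + x*x) - 253 = (x² + x²) - 253 = 2*x² - 253 = -253 + 2*x²)
m/G(√(-74 + 30)) = -46082/(-253 + 2*(√(-74 + 30))²) = -46082/(-253 + 2*(√(-44))²) = -46082/(-253 + 2*(2*I*√11)²) = -46082/(-253 + 2*(-44)) = -46082/(-253 - 88) = -46082/(-341) = -46082*(-1/341) = 46082/341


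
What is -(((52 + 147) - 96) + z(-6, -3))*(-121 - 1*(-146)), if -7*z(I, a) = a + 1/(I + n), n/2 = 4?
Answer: -36175/14 ≈ -2583.9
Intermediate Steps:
n = 8 (n = 2*4 = 8)
z(I, a) = -a/7 - 1/(7*(8 + I)) (z(I, a) = -(a + 1/(I + 8))/7 = -(a + 1/(8 + I))/7 = -a/7 - 1/(7*(8 + I)))
-(((52 + 147) - 96) + z(-6, -3))*(-121 - 1*(-146)) = -(((52 + 147) - 96) + (-1 - 8*(-3) - 1*(-6)*(-3))/(7*(8 - 6)))*(-121 - 1*(-146)) = -((199 - 96) + (⅐)*(-1 + 24 - 18)/2)*(-121 + 146) = -(103 + (⅐)*(½)*5)*25 = -(103 + 5/14)*25 = -1447*25/14 = -1*36175/14 = -36175/14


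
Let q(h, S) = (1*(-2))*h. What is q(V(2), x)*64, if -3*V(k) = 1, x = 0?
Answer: 128/3 ≈ 42.667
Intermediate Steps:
V(k) = -⅓ (V(k) = -⅓*1 = -⅓)
q(h, S) = -2*h
q(V(2), x)*64 = -2*(-⅓)*64 = (⅔)*64 = 128/3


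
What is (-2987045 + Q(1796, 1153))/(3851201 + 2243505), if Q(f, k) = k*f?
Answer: -916257/6094706 ≈ -0.15034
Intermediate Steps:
Q(f, k) = f*k
(-2987045 + Q(1796, 1153))/(3851201 + 2243505) = (-2987045 + 1796*1153)/(3851201 + 2243505) = (-2987045 + 2070788)/6094706 = -916257*1/6094706 = -916257/6094706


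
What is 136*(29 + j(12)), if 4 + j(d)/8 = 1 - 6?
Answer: -5848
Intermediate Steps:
j(d) = -72 (j(d) = -32 + 8*(1 - 6) = -32 + 8*(-5) = -32 - 40 = -72)
136*(29 + j(12)) = 136*(29 - 72) = 136*(-43) = -5848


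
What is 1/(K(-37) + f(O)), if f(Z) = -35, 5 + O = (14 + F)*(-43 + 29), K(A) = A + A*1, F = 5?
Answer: -1/109 ≈ -0.0091743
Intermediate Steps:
K(A) = 2*A (K(A) = A + A = 2*A)
O = -271 (O = -5 + (14 + 5)*(-43 + 29) = -5 + 19*(-14) = -5 - 266 = -271)
1/(K(-37) + f(O)) = 1/(2*(-37) - 35) = 1/(-74 - 35) = 1/(-109) = -1/109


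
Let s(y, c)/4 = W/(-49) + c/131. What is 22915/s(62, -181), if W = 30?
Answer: -147091385/51196 ≈ -2873.1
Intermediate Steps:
s(y, c) = -120/49 + 4*c/131 (s(y, c) = 4*(30/(-49) + c/131) = 4*(30*(-1/49) + c*(1/131)) = 4*(-30/49 + c/131) = -120/49 + 4*c/131)
22915/s(62, -181) = 22915/(-120/49 + (4/131)*(-181)) = 22915/(-120/49 - 724/131) = 22915/(-51196/6419) = 22915*(-6419/51196) = -147091385/51196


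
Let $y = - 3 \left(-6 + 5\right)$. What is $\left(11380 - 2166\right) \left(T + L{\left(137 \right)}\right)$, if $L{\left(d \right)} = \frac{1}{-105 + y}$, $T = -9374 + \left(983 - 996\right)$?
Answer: $- \frac{259475725}{3} \approx -8.6492 \cdot 10^{7}$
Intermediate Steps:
$T = -9387$ ($T = -9374 - 13 = -9387$)
$y = 3$ ($y = \left(-3\right) \left(-1\right) = 3$)
$L{\left(d \right)} = - \frac{1}{102}$ ($L{\left(d \right)} = \frac{1}{-105 + 3} = \frac{1}{-102} = - \frac{1}{102}$)
$\left(11380 - 2166\right) \left(T + L{\left(137 \right)}\right) = \left(11380 - 2166\right) \left(-9387 - \frac{1}{102}\right) = 9214 \left(- \frac{957475}{102}\right) = - \frac{259475725}{3}$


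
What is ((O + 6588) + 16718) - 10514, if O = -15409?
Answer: -2617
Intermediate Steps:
((O + 6588) + 16718) - 10514 = ((-15409 + 6588) + 16718) - 10514 = (-8821 + 16718) - 10514 = 7897 - 10514 = -2617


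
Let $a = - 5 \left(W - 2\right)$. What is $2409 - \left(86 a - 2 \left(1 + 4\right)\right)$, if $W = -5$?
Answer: $-591$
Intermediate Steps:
$a = 35$ ($a = - 5 \left(-5 - 2\right) = \left(-5\right) \left(-7\right) = 35$)
$2409 - \left(86 a - 2 \left(1 + 4\right)\right) = 2409 - \left(86 \cdot 35 - 2 \left(1 + 4\right)\right) = 2409 - \left(3010 - 10\right) = 2409 - 3000 = -591$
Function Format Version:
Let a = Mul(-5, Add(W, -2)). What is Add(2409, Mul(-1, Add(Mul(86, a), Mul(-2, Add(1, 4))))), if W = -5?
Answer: -591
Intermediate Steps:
a = 35 (a = Mul(-5, Add(-5, -2)) = Mul(-5, -7) = 35)
Add(2409, Mul(-1, Add(Mul(86, a), Mul(-2, Add(1, 4))))) = Add(2409, Mul(-1, Add(Mul(86, 35), Mul(-2, Add(1, 4))))) = Add(2409, Mul(-1, Add(3010, Mul(-2, 5)))) = Add(2409, Mul(-1, Add(3010, -10))) = Add(2409, Mul(-1, 3000)) = Add(2409, -3000) = -591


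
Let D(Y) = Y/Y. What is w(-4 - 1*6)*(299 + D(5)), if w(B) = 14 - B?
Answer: 7200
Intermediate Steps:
D(Y) = 1
w(-4 - 1*6)*(299 + D(5)) = (14 - (-4 - 1*6))*(299 + 1) = (14 - (-4 - 6))*300 = (14 - 1*(-10))*300 = (14 + 10)*300 = 24*300 = 7200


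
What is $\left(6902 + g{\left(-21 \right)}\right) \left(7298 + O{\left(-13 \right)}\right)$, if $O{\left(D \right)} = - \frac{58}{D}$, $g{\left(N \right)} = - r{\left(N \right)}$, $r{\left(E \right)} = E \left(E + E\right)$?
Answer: $\frac{571490640}{13} \approx 4.3961 \cdot 10^{7}$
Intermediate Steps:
$r{\left(E \right)} = 2 E^{2}$ ($r{\left(E \right)} = E 2 E = 2 E^{2}$)
$g{\left(N \right)} = - 2 N^{2}$
$\left(6902 + g{\left(-21 \right)}\right) \left(7298 + O{\left(-13 \right)}\right) = \left(6902 - 2 \left(-21\right)^{2}\right) \left(7298 - \frac{58}{-13}\right) = \left(6902 - 882\right) \left(7298 - - \frac{58}{13}\right) = \left(6902 - 882\right) \left(7298 + \frac{58}{13}\right) = 6020 \cdot \frac{94932}{13} = \frac{571490640}{13}$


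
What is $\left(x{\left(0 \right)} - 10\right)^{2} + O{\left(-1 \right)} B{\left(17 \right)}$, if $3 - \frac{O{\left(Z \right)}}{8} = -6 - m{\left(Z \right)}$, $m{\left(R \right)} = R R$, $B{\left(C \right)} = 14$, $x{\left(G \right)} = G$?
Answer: $1220$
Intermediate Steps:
$m{\left(R \right)} = R^{2}$
$O{\left(Z \right)} = 72 + 8 Z^{2}$ ($O{\left(Z \right)} = 24 - 8 \left(-6 - Z^{2}\right) = 24 + \left(48 + 8 Z^{2}\right) = 72 + 8 Z^{2}$)
$\left(x{\left(0 \right)} - 10\right)^{2} + O{\left(-1 \right)} B{\left(17 \right)} = \left(0 - 10\right)^{2} + \left(72 + 8 \left(-1\right)^{2}\right) 14 = \left(-10\right)^{2} + \left(72 + 8 \cdot 1\right) 14 = 100 + \left(72 + 8\right) 14 = 100 + 80 \cdot 14 = 100 + 1120 = 1220$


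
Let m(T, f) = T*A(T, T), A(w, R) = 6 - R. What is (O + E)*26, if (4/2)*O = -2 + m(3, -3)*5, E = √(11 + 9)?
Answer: 559 + 52*√5 ≈ 675.28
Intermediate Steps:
E = 2*√5 (E = √20 = 2*√5 ≈ 4.4721)
m(T, f) = T*(6 - T)
O = 43/2 (O = (-2 + (3*(6 - 1*3))*5)/2 = (-2 + (3*(6 - 3))*5)/2 = (-2 + (3*3)*5)/2 = (-2 + 9*5)/2 = (-2 + 45)/2 = (½)*43 = 43/2 ≈ 21.500)
(O + E)*26 = (43/2 + 2*√5)*26 = 559 + 52*√5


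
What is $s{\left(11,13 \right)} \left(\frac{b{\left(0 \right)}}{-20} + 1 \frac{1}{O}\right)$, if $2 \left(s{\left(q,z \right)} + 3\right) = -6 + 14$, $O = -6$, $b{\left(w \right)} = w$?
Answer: $- \frac{1}{6} \approx -0.16667$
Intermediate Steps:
$s{\left(q,z \right)} = 1$ ($s{\left(q,z \right)} = -3 + \frac{-6 + 14}{2} = -3 + \frac{1}{2} \cdot 8 = -3 + 4 = 1$)
$s{\left(11,13 \right)} \left(\frac{b{\left(0 \right)}}{-20} + 1 \frac{1}{O}\right) = 1 \left(\frac{0}{-20} + 1 \frac{1}{-6}\right) = 1 \left(0 \left(- \frac{1}{20}\right) + 1 \left(- \frac{1}{6}\right)\right) = 1 \left(0 - \frac{1}{6}\right) = 1 \left(- \frac{1}{6}\right) = - \frac{1}{6}$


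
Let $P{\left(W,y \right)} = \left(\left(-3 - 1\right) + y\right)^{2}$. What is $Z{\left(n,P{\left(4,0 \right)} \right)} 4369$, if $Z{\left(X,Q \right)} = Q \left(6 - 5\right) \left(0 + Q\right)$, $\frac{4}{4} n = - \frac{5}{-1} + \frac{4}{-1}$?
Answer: $1118464$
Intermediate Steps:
$n = 1$ ($n = - \frac{5}{-1} + \frac{4}{-1} = \left(-5\right) \left(-1\right) + 4 \left(-1\right) = 5 - 4 = 1$)
$P{\left(W,y \right)} = \left(-4 + y\right)^{2}$ ($P{\left(W,y \right)} = \left(\left(-3 - 1\right) + y\right)^{2} = \left(-4 + y\right)^{2}$)
$Z{\left(X,Q \right)} = Q^{2}$ ($Z{\left(X,Q \right)} = Q 1 Q = Q Q = Q^{2}$)
$Z{\left(n,P{\left(4,0 \right)} \right)} 4369 = \left(\left(-4 + 0\right)^{2}\right)^{2} \cdot 4369 = \left(\left(-4\right)^{2}\right)^{2} \cdot 4369 = 16^{2} \cdot 4369 = 256 \cdot 4369 = 1118464$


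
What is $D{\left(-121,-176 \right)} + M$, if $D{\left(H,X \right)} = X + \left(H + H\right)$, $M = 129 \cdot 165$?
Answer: $20867$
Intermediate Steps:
$M = 21285$
$D{\left(H,X \right)} = X + 2 H$
$D{\left(-121,-176 \right)} + M = \left(-176 + 2 \left(-121\right)\right) + 21285 = \left(-176 - 242\right) + 21285 = -418 + 21285 = 20867$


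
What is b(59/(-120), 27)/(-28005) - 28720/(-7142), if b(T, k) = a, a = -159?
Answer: 134239863/33335285 ≈ 4.0270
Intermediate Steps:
b(T, k) = -159
b(59/(-120), 27)/(-28005) - 28720/(-7142) = -159/(-28005) - 28720/(-7142) = -159*(-1/28005) - 28720*(-1/7142) = 53/9335 + 14360/3571 = 134239863/33335285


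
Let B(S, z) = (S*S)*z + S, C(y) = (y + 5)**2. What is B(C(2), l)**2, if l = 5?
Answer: 145298916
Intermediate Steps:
C(y) = (5 + y)**2
B(S, z) = S + z*S**2 (B(S, z) = S**2*z + S = z*S**2 + S = S + z*S**2)
B(C(2), l)**2 = ((5 + 2)**2*(1 + (5 + 2)**2*5))**2 = (7**2*(1 + 7**2*5))**2 = (49*(1 + 49*5))**2 = (49*(1 + 245))**2 = (49*246)**2 = 12054**2 = 145298916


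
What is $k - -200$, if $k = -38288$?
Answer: $-38088$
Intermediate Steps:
$k - -200 = -38288 - -200 = -38288 + 200 = -38088$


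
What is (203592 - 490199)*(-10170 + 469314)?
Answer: -131593884408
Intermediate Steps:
(203592 - 490199)*(-10170 + 469314) = -286607*459144 = -131593884408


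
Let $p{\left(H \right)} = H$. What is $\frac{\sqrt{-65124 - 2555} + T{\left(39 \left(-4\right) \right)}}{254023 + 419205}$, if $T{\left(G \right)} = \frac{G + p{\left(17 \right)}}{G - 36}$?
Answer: $\frac{139}{129259776} + \frac{i \sqrt{67679}}{673228} \approx 1.0754 \cdot 10^{-6} + 0.00038642 i$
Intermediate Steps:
$T{\left(G \right)} = \frac{17 + G}{-36 + G}$ ($T{\left(G \right)} = \frac{G + 17}{G - 36} = \frac{17 + G}{-36 + G}$)
$\frac{\sqrt{-65124 - 2555} + T{\left(39 \left(-4\right) \right)}}{254023 + 419205} = \frac{\sqrt{-65124 - 2555} + \frac{17 + 39 \left(-4\right)}{-36 + 39 \left(-4\right)}}{254023 + 419205} = \frac{\sqrt{-67679} + \frac{17 - 156}{-36 - 156}}{673228} = \left(i \sqrt{67679} + \frac{1}{-192} \left(-139\right)\right) \frac{1}{673228} = \left(i \sqrt{67679} - - \frac{139}{192}\right) \frac{1}{673228} = \left(i \sqrt{67679} + \frac{139}{192}\right) \frac{1}{673228} = \left(\frac{139}{192} + i \sqrt{67679}\right) \frac{1}{673228} = \frac{139}{129259776} + \frac{i \sqrt{67679}}{673228}$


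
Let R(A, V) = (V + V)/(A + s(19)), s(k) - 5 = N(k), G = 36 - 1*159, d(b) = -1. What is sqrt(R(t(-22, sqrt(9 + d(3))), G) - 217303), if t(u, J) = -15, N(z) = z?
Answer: I*sqrt(1955973)/3 ≈ 466.19*I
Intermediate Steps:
G = -123 (G = 36 - 159 = -123)
s(k) = 5 + k
R(A, V) = 2*V/(24 + A) (R(A, V) = (V + V)/(A + (5 + 19)) = (2*V)/(A + 24) = (2*V)/(24 + A) = 2*V/(24 + A))
sqrt(R(t(-22, sqrt(9 + d(3))), G) - 217303) = sqrt(2*(-123)/(24 - 15) - 217303) = sqrt(2*(-123)/9 - 217303) = sqrt(2*(-123)*(1/9) - 217303) = sqrt(-82/3 - 217303) = sqrt(-651991/3) = I*sqrt(1955973)/3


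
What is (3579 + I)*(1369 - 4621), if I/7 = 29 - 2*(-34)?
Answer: -13847016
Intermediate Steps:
I = 679 (I = 7*(29 - 2*(-34)) = 7*(29 + 68) = 7*97 = 679)
(3579 + I)*(1369 - 4621) = (3579 + 679)*(1369 - 4621) = 4258*(-3252) = -13847016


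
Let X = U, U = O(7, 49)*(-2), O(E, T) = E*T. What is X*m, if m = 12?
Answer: -8232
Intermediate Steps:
U = -686 (U = (7*49)*(-2) = 343*(-2) = -686)
X = -686
X*m = -686*12 = -8232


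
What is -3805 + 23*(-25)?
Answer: -4380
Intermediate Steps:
-3805 + 23*(-25) = -3805 - 575 = -4380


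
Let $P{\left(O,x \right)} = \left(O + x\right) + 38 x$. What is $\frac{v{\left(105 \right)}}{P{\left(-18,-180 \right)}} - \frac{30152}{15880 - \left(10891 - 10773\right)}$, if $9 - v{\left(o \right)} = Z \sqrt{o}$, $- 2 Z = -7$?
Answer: $- \frac{11797313}{6162942} + \frac{7 \sqrt{105}}{14076} \approx -1.9091$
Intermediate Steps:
$Z = \frac{7}{2}$ ($Z = \left(- \frac{1}{2}\right) \left(-7\right) = \frac{7}{2} \approx 3.5$)
$P{\left(O,x \right)} = O + 39 x$
$v{\left(o \right)} = 9 - \frac{7 \sqrt{o}}{2}$
$\frac{v{\left(105 \right)}}{P{\left(-18,-180 \right)}} - \frac{30152}{15880 - \left(10891 - 10773\right)} = \frac{9 - \frac{7 \sqrt{105}}{2}}{-18 + 39 \left(-180\right)} - \frac{30152}{15880 - \left(10891 - 10773\right)} = \frac{9 - \frac{7 \sqrt{105}}{2}}{-18 - 7020} - \frac{30152}{15880 - \left(10891 - 10773\right)} = \frac{9 - \frac{7 \sqrt{105}}{2}}{-7038} - \frac{30152}{15880 - 118} = \left(9 - \frac{7 \sqrt{105}}{2}\right) \left(- \frac{1}{7038}\right) - \frac{30152}{15880 - 118} = \left(- \frac{1}{782} + \frac{7 \sqrt{105}}{14076}\right) - \frac{30152}{15762} = \left(- \frac{1}{782} + \frac{7 \sqrt{105}}{14076}\right) - \frac{15076}{7881} = - \frac{11797313}{6162942} + \frac{7 \sqrt{105}}{14076}$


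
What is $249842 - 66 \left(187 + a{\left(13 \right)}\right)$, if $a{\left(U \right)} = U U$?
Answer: $226346$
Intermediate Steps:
$a{\left(U \right)} = U^{2}$
$249842 - 66 \left(187 + a{\left(13 \right)}\right) = 249842 - 66 \left(187 + 13^{2}\right) = 249842 - 66 \left(187 + 169\right) = 249842 - 66 \cdot 356 = 249842 - 23496 = 226346$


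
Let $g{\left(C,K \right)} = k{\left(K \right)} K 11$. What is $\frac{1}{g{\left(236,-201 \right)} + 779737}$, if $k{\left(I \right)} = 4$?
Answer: $\frac{1}{770893} \approx 1.2972 \cdot 10^{-6}$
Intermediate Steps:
$g{\left(C,K \right)} = 44 K$ ($g{\left(C,K \right)} = 4 K 11 = 44 K$)
$\frac{1}{g{\left(236,-201 \right)} + 779737} = \frac{1}{44 \left(-201\right) + 779737} = \frac{1}{-8844 + 779737} = \frac{1}{770893}$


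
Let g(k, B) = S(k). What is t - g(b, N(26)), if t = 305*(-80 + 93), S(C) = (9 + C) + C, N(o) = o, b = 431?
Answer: 3094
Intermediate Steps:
S(C) = 9 + 2*C
g(k, B) = 9 + 2*k
t = 3965 (t = 305*13 = 3965)
t - g(b, N(26)) = 3965 - (9 + 2*431) = 3965 - (9 + 862) = 3965 - 1*871 = 3965 - 871 = 3094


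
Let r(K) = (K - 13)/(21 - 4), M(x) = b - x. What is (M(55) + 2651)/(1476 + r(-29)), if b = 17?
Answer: 14807/8350 ≈ 1.7733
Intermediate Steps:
M(x) = 17 - x
r(K) = -13/17 + K/17 (r(K) = (-13 + K)/17 = (-13 + K)*(1/17) = -13/17 + K/17)
(M(55) + 2651)/(1476 + r(-29)) = ((17 - 1*55) + 2651)/(1476 + (-13/17 + (1/17)*(-29))) = ((17 - 55) + 2651)/(1476 + (-13/17 - 29/17)) = (-38 + 2651)/(1476 - 42/17) = 2613/(25050/17) = 2613*(17/25050) = 14807/8350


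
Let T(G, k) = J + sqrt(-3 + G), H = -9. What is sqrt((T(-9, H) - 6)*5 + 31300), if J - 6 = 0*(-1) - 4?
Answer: sqrt(31280 + 10*I*sqrt(3)) ≈ 176.86 + 0.049*I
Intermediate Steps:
J = 2 (J = 6 + (0*(-1) - 4) = 6 + (0 - 4) = 6 - 4 = 2)
T(G, k) = 2 + sqrt(-3 + G)
sqrt((T(-9, H) - 6)*5 + 31300) = sqrt(((2 + sqrt(-3 - 9)) - 6)*5 + 31300) = sqrt(((2 + sqrt(-12)) - 6)*5 + 31300) = sqrt(((2 + 2*I*sqrt(3)) - 6)*5 + 31300) = sqrt((-4 + 2*I*sqrt(3))*5 + 31300) = sqrt((-20 + 10*I*sqrt(3)) + 31300) = sqrt(31280 + 10*I*sqrt(3))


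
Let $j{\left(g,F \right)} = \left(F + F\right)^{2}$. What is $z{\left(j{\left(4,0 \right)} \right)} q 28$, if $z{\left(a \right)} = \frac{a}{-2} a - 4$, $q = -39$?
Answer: $4368$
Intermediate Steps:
$j{\left(g,F \right)} = 4 F^{2}$ ($j{\left(g,F \right)} = \left(2 F\right)^{2} = 4 F^{2}$)
$z{\left(a \right)} = -4 - \frac{a^{2}}{2}$ ($z{\left(a \right)} = a \left(- \frac{1}{2}\right) a - 4 = - \frac{a}{2} a - 4 = - \frac{a^{2}}{2} - 4 = -4 - \frac{a^{2}}{2}$)
$z{\left(j{\left(4,0 \right)} \right)} q 28 = \left(-4 - \frac{\left(4 \cdot 0^{2}\right)^{2}}{2}\right) \left(-39\right) 28 = \left(-4 - \frac{\left(4 \cdot 0\right)^{2}}{2}\right) \left(-39\right) 28 = \left(-4 - \frac{0^{2}}{2}\right) \left(-39\right) 28 = \left(-4 - 0\right) \left(-39\right) 28 = \left(-4 + 0\right) \left(-39\right) 28 = \left(-4\right) \left(-39\right) 28 = 156 \cdot 28 = 4368$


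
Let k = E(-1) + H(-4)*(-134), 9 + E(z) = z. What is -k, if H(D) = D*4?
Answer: -2134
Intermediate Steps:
E(z) = -9 + z
H(D) = 4*D
k = 2134 (k = (-9 - 1) + (4*(-4))*(-134) = -10 - 16*(-134) = -10 + 2144 = 2134)
-k = -1*2134 = -2134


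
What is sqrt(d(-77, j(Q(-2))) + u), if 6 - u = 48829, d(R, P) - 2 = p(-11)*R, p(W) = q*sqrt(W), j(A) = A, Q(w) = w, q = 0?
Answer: I*sqrt(48821) ≈ 220.95*I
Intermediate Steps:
p(W) = 0 (p(W) = 0*sqrt(W) = 0)
d(R, P) = 2 (d(R, P) = 2 + 0*R = 2 + 0 = 2)
u = -48823 (u = 6 - 1*48829 = 6 - 48829 = -48823)
sqrt(d(-77, j(Q(-2))) + u) = sqrt(2 - 48823) = sqrt(-48821) = I*sqrt(48821)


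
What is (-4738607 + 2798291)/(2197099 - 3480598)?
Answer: 92396/61119 ≈ 1.5117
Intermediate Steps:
(-4738607 + 2798291)/(2197099 - 3480598) = -1940316/(-1283499) = -1940316*(-1/1283499) = 92396/61119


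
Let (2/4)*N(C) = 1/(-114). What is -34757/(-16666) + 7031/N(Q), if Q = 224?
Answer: -6679148065/16666 ≈ -4.0077e+5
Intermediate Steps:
N(C) = -1/57 (N(C) = 2*(1/(-114)) = 2*(1*(-1/114)) = 2*(-1/114) = -1/57)
-34757/(-16666) + 7031/N(Q) = -34757/(-16666) + 7031/(-1/57) = -34757*(-1/16666) + 7031*(-57) = 34757/16666 - 400767 = -6679148065/16666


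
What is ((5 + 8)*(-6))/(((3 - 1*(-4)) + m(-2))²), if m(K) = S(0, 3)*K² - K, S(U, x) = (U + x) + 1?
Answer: -78/625 ≈ -0.12480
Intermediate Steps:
S(U, x) = 1 + U + x
m(K) = -K + 4*K² (m(K) = (1 + 0 + 3)*K² - K = 4*K² - K = -K + 4*K²)
((5 + 8)*(-6))/(((3 - 1*(-4)) + m(-2))²) = ((5 + 8)*(-6))/(((3 - 1*(-4)) - 2*(-1 + 4*(-2)))²) = (13*(-6))/(((3 + 4) - 2*(-1 - 8))²) = -78/(7 - 2*(-9))² = -78/(7 + 18)² = -78/(25²) = -78/625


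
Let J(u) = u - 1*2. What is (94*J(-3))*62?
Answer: -29140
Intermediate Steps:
J(u) = -2 + u (J(u) = u - 2 = -2 + u)
(94*J(-3))*62 = (94*(-2 - 3))*62 = (94*(-5))*62 = -470*62 = -29140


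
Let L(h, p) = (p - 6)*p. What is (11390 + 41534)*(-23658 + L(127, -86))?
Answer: -833341304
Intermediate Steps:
L(h, p) = p*(-6 + p) (L(h, p) = (-6 + p)*p = p*(-6 + p))
(11390 + 41534)*(-23658 + L(127, -86)) = (11390 + 41534)*(-23658 - 86*(-6 - 86)) = 52924*(-23658 - 86*(-92)) = 52924*(-23658 + 7912) = 52924*(-15746) = -833341304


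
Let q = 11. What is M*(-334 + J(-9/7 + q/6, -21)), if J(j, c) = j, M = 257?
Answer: -3599285/42 ≈ -85697.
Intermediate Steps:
M*(-334 + J(-9/7 + q/6, -21)) = 257*(-334 + (-9/7 + 11/6)) = 257*(-334 + 23/42) = 257*(-14005/42) = -3599285/42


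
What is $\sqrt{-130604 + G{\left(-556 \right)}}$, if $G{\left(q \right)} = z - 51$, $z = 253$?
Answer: $i \sqrt{130402} \approx 361.11 i$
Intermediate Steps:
$G{\left(q \right)} = 202$ ($G{\left(q \right)} = 253 - 51 = 202$)
$\sqrt{-130604 + G{\left(-556 \right)}} = \sqrt{-130604 + 202} = \sqrt{-130402} = i \sqrt{130402}$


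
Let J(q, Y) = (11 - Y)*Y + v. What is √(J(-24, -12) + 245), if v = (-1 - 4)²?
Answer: I*√6 ≈ 2.4495*I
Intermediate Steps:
v = 25 (v = (-5)² = 25)
J(q, Y) = 25 + Y*(11 - Y) (J(q, Y) = (11 - Y)*Y + 25 = Y*(11 - Y) + 25 = 25 + Y*(11 - Y))
√(J(-24, -12) + 245) = √((25 - 1*(-12)² + 11*(-12)) + 245) = √((25 - 1*144 - 132) + 245) = √((25 - 144 - 132) + 245) = √(-251 + 245) = √(-6) = I*√6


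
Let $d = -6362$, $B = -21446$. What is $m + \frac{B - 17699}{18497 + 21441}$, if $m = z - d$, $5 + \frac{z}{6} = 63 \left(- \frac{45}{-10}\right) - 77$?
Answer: $\frac{302331453}{39938} \approx 7570.0$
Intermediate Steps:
$z = 1209$ ($z = -30 + 6 \left(63 \left(- \frac{45}{-10}\right) - 77\right) = -30 + 6 \left(63 \left(\left(-45\right) \left(- \frac{1}{10}\right)\right) - 77\right) = -30 + 6 \left(63 \cdot \frac{9}{2} - 77\right) = -30 + 6 \left(\frac{567}{2} - 77\right) = -30 + 6 \cdot \frac{413}{2} = -30 + 1239 = 1209$)
$m = 7571$ ($m = 1209 - -6362 = 1209 + 6362 = 7571$)
$m + \frac{B - 17699}{18497 + 21441} = 7571 + \frac{-21446 - 17699}{18497 + 21441} = 7571 - \frac{39145}{39938} = \frac{302331453}{39938}$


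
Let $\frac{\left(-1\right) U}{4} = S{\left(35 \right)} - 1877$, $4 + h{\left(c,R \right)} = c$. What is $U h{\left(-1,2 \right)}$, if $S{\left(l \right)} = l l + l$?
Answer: $-12340$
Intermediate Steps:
$h{\left(c,R \right)} = -4 + c$
$S{\left(l \right)} = l + l^{2}$ ($S{\left(l \right)} = l^{2} + l = l + l^{2}$)
$U = 2468$ ($U = - 4 \left(35 \left(1 + 35\right) - 1877\right) = - 4 \left(35 \cdot 36 - 1877\right) = - 4 \left(1260 - 1877\right) = \left(-4\right) \left(-617\right) = 2468$)
$U h{\left(-1,2 \right)} = 2468 \left(-4 - 1\right) = 2468 \left(-5\right) = -12340$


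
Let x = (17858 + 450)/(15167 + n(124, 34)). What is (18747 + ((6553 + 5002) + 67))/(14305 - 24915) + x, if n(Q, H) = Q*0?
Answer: -266358743/160921870 ≈ -1.6552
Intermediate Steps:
n(Q, H) = 0
x = 18308/15167 (x = (17858 + 450)/(15167 + 0) = 18308/15167 ≈ 1.2071)
(18747 + ((6553 + 5002) + 67))/(14305 - 24915) + x = (18747 + ((6553 + 5002) + 67))/(14305 - 24915) + 18308/15167 = (18747 + (11555 + 67))/(-10610) + 18308/15167 = (18747 + 11622)*(-1/10610) + 18308/15167 = 30369*(-1/10610) + 18308/15167 = -30369/10610 + 18308/15167 = -266358743/160921870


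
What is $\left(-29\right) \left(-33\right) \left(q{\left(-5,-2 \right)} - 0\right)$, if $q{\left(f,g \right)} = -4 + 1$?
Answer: $-2871$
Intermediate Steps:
$q{\left(f,g \right)} = -3$
$\left(-29\right) \left(-33\right) \left(q{\left(-5,-2 \right)} - 0\right) = \left(-29\right) \left(-33\right) \left(-3 - 0\right) = 957 \left(-3 + 0\right) = 957 \left(-3\right) = -2871$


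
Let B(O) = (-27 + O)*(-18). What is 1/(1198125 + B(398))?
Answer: 1/1191447 ≈ 8.3932e-7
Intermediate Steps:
B(O) = 486 - 18*O
1/(1198125 + B(398)) = 1/(1198125 + (486 - 18*398)) = 1/(1198125 + (486 - 7164)) = 1/(1198125 - 6678) = 1/1191447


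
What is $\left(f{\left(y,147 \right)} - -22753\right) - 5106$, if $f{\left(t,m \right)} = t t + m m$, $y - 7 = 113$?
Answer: $53656$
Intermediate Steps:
$y = 120$ ($y = 7 + 113 = 120$)
$f{\left(t,m \right)} = m^{2} + t^{2}$ ($f{\left(t,m \right)} = t^{2} + m^{2} = m^{2} + t^{2}$)
$\left(f{\left(y,147 \right)} - -22753\right) - 5106 = \left(\left(147^{2} + 120^{2}\right) - -22753\right) - 5106 = \left(\left(21609 + 14400\right) + 22753\right) - 5106 = \left(36009 + 22753\right) - 5106 = 58762 - 5106 = 53656$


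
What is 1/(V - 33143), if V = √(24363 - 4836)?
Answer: -1441/47758214 - √19527/1098438922 ≈ -3.0300e-5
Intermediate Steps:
V = √19527 ≈ 139.74
1/(V - 33143) = 1/(√19527 - 33143) = 1/(-33143 + √19527)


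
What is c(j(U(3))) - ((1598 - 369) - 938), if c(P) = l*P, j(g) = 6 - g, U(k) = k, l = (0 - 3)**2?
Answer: -264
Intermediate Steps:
l = 9 (l = (-3)**2 = 9)
c(P) = 9*P
c(j(U(3))) - ((1598 - 369) - 938) = 9*(6 - 1*3) - ((1598 - 369) - 938) = 9*(6 - 3) - (1229 - 938) = 9*3 - 1*291 = 27 - 291 = -264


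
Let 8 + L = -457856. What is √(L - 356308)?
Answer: 2*I*√203543 ≈ 902.31*I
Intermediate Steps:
L = -457864 (L = -8 - 457856 = -457864)
√(L - 356308) = √(-457864 - 356308) = √(-814172) = 2*I*√203543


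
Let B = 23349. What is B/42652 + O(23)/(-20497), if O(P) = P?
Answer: 477603457/874238044 ≈ 0.54631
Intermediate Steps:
B/42652 + O(23)/(-20497) = 23349/42652 + 23/(-20497) = 23349*(1/42652) + 23*(-1/20497) = 23349/42652 - 23/20497 = 477603457/874238044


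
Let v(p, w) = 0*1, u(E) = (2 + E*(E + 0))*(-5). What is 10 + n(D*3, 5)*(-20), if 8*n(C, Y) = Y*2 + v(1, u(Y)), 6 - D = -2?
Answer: -15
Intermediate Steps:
D = 8 (D = 6 - 1*(-2) = 6 + 2 = 8)
u(E) = -10 - 5*E² (u(E) = (2 + E*E)*(-5) = (2 + E²)*(-5) = -10 - 5*E²)
v(p, w) = 0
n(C, Y) = Y/4 (n(C, Y) = (Y*2 + 0)/8 = (2*Y + 0)/8 = (2*Y)/8 = Y/4)
10 + n(D*3, 5)*(-20) = 10 + ((¼)*5)*(-20) = 10 + (5/4)*(-20) = 10 - 25 = -15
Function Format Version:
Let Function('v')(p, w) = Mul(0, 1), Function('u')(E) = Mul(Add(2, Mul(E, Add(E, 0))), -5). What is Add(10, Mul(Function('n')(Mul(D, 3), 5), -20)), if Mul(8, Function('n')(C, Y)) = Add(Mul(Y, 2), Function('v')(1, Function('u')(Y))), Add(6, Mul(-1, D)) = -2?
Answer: -15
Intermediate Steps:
D = 8 (D = Add(6, Mul(-1, -2)) = Add(6, 2) = 8)
Function('u')(E) = Add(-10, Mul(-5, Pow(E, 2))) (Function('u')(E) = Mul(Add(2, Mul(E, E)), -5) = Mul(Add(2, Pow(E, 2)), -5) = Add(-10, Mul(-5, Pow(E, 2))))
Function('v')(p, w) = 0
Function('n')(C, Y) = Mul(Rational(1, 4), Y) (Function('n')(C, Y) = Mul(Rational(1, 8), Add(Mul(Y, 2), 0)) = Mul(Rational(1, 8), Add(Mul(2, Y), 0)) = Mul(Rational(1, 8), Mul(2, Y)) = Mul(Rational(1, 4), Y))
Add(10, Mul(Function('n')(Mul(D, 3), 5), -20)) = Add(10, Mul(Mul(Rational(1, 4), 5), -20)) = Add(10, Mul(Rational(5, 4), -20)) = Add(10, -25) = -15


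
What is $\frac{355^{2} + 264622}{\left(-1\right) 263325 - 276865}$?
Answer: $- \frac{390647}{540190} \approx -0.72317$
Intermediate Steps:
$\frac{355^{2} + 264622}{\left(-1\right) 263325 - 276865} = \frac{126025 + 264622}{-263325 - 276865} = \frac{390647}{-540190} = 390647 \left(- \frac{1}{540190}\right) = - \frac{390647}{540190}$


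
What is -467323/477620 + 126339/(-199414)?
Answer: -76766390951/47622057340 ≈ -1.6120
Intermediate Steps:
-467323/477620 + 126339/(-199414) = -467323*1/477620 + 126339*(-1/199414) = -467323/477620 - 126339/199414 = -76766390951/47622057340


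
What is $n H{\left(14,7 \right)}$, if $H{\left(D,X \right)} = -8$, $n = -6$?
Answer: $48$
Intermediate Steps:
$n H{\left(14,7 \right)} = \left(-6\right) \left(-8\right) = 48$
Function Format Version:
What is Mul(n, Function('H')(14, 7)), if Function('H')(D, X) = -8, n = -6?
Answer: 48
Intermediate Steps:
Mul(n, Function('H')(14, 7)) = Mul(-6, -8) = 48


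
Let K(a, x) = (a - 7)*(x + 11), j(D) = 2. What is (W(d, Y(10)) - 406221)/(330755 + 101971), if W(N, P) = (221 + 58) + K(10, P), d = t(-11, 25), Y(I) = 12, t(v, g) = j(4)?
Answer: -135291/144242 ≈ -0.93794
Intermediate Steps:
t(v, g) = 2
K(a, x) = (-7 + a)*(11 + x)
d = 2
W(N, P) = 312 + 3*P (W(N, P) = (221 + 58) + (-77 - 7*P + 11*10 + 10*P) = 279 + (-77 - 7*P + 110 + 10*P) = 279 + (33 + 3*P) = 312 + 3*P)
(W(d, Y(10)) - 406221)/(330755 + 101971) = ((312 + 3*12) - 406221)/(330755 + 101971) = ((312 + 36) - 406221)/432726 = (348 - 406221)*(1/432726) = -405873*1/432726 = -135291/144242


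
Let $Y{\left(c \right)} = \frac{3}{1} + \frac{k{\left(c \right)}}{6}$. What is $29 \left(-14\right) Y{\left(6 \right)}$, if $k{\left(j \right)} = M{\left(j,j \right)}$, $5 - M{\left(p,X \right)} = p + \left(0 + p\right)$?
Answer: $- \frac{2233}{3} \approx -744.33$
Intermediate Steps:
$M{\left(p,X \right)} = 5 - 2 p$ ($M{\left(p,X \right)} = 5 - \left(p + \left(0 + p\right)\right) = 5 - \left(p + p\right) = 5 - 2 p$)
$k{\left(j \right)} = 5 - 2 j$
$Y{\left(c \right)} = \frac{23}{6} - \frac{c}{3}$ ($Y{\left(c \right)} = \frac{3}{1} + \frac{5 - 2 c}{6} = 3 \cdot 1 + \left(5 - 2 c\right) \frac{1}{6} = 3 - \left(- \frac{5}{6} + \frac{c}{3}\right) = \frac{23}{6} - \frac{c}{3}$)
$29 \left(-14\right) Y{\left(6 \right)} = 29 \left(-14\right) \left(\frac{23}{6} - 2\right) = - 406 \left(\frac{23}{6} - 2\right) = \left(-406\right) \frac{11}{6} = - \frac{2233}{3}$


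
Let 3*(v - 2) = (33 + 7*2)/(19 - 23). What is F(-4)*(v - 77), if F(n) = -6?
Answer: 947/2 ≈ 473.50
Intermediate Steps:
v = -23/12 (v = 2 + ((33 + 7*2)/(19 - 23))/3 = 2 + ((33 + 14)/(-4))/3 = 2 + (47*(-1/4))/3 = 2 + (1/3)*(-47/4) = 2 - 47/12 = -23/12 ≈ -1.9167)
F(-4)*(v - 77) = -6*(-23/12 - 77) = -6*(-947/12) = 947/2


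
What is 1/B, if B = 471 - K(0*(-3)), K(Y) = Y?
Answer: 1/471 ≈ 0.0021231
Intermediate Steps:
B = 471 (B = 471 - 0*(-3) = 471 - 1*0 = 471 + 0 = 471)
1/B = 1/471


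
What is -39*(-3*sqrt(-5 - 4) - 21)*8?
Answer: 6552 + 2808*I ≈ 6552.0 + 2808.0*I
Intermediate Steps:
-39*(-3*sqrt(-5 - 4) - 21)*8 = -39*(-9*I - 21)*8 = -39*(-21 - 9*I)*8 = (819 + 351*I)*8 = 6552 + 2808*I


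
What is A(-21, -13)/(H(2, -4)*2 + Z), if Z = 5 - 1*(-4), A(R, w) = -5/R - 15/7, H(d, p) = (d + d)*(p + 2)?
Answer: 40/147 ≈ 0.27211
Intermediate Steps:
H(d, p) = 2*d*(2 + p) (H(d, p) = (2*d)*(2 + p) = 2*d*(2 + p))
A(R, w) = -15/7 - 5/R (A(R, w) = -5/R - 15*⅐ = -5/R - 15/7 = -15/7 - 5/R)
Z = 9 (Z = 5 + 4 = 9)
A(-21, -13)/(H(2, -4)*2 + Z) = (-15/7 - 5/(-21))/((2*2*(2 - 4))*2 + 9) = (-15/7 - 5*(-1/21))/((2*2*(-2))*2 + 9) = (-15/7 + 5/21)/(-8*2 + 9) = -40/(21*(-16 + 9)) = -40/21/(-7) = -40/21*(-⅐) = 40/147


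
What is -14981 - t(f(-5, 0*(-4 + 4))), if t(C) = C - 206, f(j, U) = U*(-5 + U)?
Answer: -14775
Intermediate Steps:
t(C) = -206 + C
-14981 - t(f(-5, 0*(-4 + 4))) = -14981 - (-206 + (0*(-4 + 4))*(-5 + 0*(-4 + 4))) = -14981 - (-206 + (0*0)*(-5 + 0*0)) = -14981 - (-206 + 0*(-5 + 0)) = -14981 - (-206 + 0*(-5)) = -14981 - (-206 + 0) = -14981 - 1*(-206) = -14981 + 206 = -14775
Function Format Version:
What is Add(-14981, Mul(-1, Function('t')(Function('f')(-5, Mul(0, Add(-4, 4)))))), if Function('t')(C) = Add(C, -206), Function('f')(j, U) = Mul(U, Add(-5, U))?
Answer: -14775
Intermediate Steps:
Function('t')(C) = Add(-206, C)
Add(-14981, Mul(-1, Function('t')(Function('f')(-5, Mul(0, Add(-4, 4)))))) = Add(-14981, Mul(-1, Add(-206, Mul(Mul(0, Add(-4, 4)), Add(-5, Mul(0, Add(-4, 4))))))) = Add(-14981, Mul(-1, Add(-206, Mul(Mul(0, 0), Add(-5, Mul(0, 0)))))) = Add(-14981, Mul(-1, Add(-206, Mul(0, Add(-5, 0))))) = Add(-14981, Mul(-1, Add(-206, Mul(0, -5)))) = Add(-14981, Mul(-1, Add(-206, 0))) = Add(-14981, Mul(-1, -206)) = Add(-14981, 206) = -14775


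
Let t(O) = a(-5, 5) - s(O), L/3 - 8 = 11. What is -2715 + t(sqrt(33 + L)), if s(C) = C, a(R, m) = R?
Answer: -2720 - 3*sqrt(10) ≈ -2729.5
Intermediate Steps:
L = 57 (L = 24 + 3*11 = 24 + 33 = 57)
t(O) = -5 - O
-2715 + t(sqrt(33 + L)) = -2715 + (-5 - sqrt(33 + 57)) = -2715 + (-5 - sqrt(90)) = -2715 + (-5 - 3*sqrt(10)) = -2720 - 3*sqrt(10)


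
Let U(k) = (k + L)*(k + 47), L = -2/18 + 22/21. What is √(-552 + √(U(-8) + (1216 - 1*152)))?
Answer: √(-243432 + 21*√347739)/21 ≈ 22.889*I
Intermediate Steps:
L = 59/63 (L = -2*1/18 + 22*(1/21) = -⅑ + 22/21 = 59/63 ≈ 0.93651)
U(k) = (47 + k)*(59/63 + k) (U(k) = (k + 59/63)*(k + 47) = (59/63 + k)*(47 + k) = (47 + k)*(59/63 + k))
√(-552 + √(U(-8) + (1216 - 1*152))) = √(-552 + √((2773/63 + (-8)² + (3020/63)*(-8)) + (1216 - 1*152))) = √(-552 + √((2773/63 + 64 - 24160/63) + (1216 - 152))) = √(-552 + √(-5785/21 + 1064)) = √(-552 + √(16559/21)) = √(-552 + √347739/21)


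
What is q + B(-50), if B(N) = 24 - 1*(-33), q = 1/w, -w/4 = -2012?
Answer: 458737/8048 ≈ 57.000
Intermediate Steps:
w = 8048 (w = -4*(-2012) = 8048)
q = 1/8048 ≈ 0.00012425
B(N) = 57 (B(N) = 24 + 33 = 57)
q + B(-50) = 1/8048 + 57 = 458737/8048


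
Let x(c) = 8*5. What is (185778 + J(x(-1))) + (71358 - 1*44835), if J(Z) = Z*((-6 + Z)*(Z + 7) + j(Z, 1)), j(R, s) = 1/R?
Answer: 276222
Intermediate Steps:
x(c) = 40
J(Z) = Z*(1/Z + (-6 + Z)*(7 + Z)) (J(Z) = Z*((-6 + Z)*(Z + 7) + 1/Z) = Z*((-6 + Z)*(7 + Z) + 1/Z) = Z*(1/Z + (-6 + Z)*(7 + Z)))
(185778 + J(x(-1))) + (71358 - 1*44835) = (185778 + (1 + 40*(-42 + 40 + 40²))) + (71358 - 1*44835) = (185778 + (1 + 40*(-42 + 40 + 1600))) + (71358 - 44835) = (185778 + (1 + 40*1598)) + 26523 = (185778 + (1 + 63920)) + 26523 = (185778 + 63921) + 26523 = 249699 + 26523 = 276222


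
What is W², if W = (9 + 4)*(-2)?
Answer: 676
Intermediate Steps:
W = -26 (W = 13*(-2) = -26)
W² = (-26)² = 676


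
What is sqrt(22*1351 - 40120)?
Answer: I*sqrt(10398) ≈ 101.97*I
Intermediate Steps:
sqrt(22*1351 - 40120) = sqrt(29722 - 40120) = sqrt(-10398) = I*sqrt(10398)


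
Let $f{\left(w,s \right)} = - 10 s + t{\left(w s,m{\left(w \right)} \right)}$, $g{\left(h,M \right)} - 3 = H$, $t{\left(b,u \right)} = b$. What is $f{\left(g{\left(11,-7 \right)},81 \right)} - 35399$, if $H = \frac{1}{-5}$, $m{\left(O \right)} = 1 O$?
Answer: $- \frac{179911}{5} \approx -35982.0$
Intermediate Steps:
$m{\left(O \right)} = O$
$H = - \frac{1}{5} \approx -0.2$
$g{\left(h,M \right)} = \frac{14}{5}$ ($g{\left(h,M \right)} = 3 - \frac{1}{5} = \frac{14}{5}$)
$f{\left(w,s \right)} = - 10 s + s w$ ($f{\left(w,s \right)} = - 10 s + w s = - 10 s + s w$)
$f{\left(g{\left(11,-7 \right)},81 \right)} - 35399 = 81 \left(-10 + \frac{14}{5}\right) - 35399 = 81 \left(- \frac{36}{5}\right) - 35399 = - \frac{2916}{5} - 35399 = - \frac{179911}{5}$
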